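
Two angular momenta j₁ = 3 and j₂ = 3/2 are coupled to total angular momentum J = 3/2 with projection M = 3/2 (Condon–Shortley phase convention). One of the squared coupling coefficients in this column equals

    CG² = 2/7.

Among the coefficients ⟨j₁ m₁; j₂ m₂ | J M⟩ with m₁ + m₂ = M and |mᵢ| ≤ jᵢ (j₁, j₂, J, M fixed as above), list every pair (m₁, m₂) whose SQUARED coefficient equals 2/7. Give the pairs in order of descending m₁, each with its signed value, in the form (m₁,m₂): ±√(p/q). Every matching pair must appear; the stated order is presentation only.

(2,-1/2): −√(2/7)

Admissible pairs with m₁+m₂ = M = 3/2: (0,3/2), (1,1/2), (2,-1/2), (3,-3/2)
  (m₁,m₂)=(3,-3/2): CG² = 4/7, CG = +√(4/7)
  (m₁,m₂)=(2,-1/2): CG² = 2/7, CG = −√(2/7)   ← matches the target
  (m₁,m₂)=(1,1/2): CG² = 4/35, CG = +√(4/35)
  (m₁,m₂)=(0,3/2): CG² = 1/35, CG = −√(1/35)
Pairs with CG² = 2/7: (2,-1/2): −√(2/7)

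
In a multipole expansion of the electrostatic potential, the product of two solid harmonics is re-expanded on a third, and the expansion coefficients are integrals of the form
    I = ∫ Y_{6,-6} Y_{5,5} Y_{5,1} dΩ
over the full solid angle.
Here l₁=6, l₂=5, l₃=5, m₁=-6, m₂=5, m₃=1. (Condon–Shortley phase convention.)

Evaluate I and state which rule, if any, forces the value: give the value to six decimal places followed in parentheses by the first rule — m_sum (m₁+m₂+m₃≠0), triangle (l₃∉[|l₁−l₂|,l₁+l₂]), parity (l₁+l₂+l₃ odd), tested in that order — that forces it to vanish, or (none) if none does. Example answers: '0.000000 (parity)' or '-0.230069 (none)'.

0.096539 (none)

m-sum 0 ✓  L=16 even ✓  1≤5≤11 ✓
Π(2lᵢ+1) = 13×11×11 = 1573
triangle coeff Δ(6,5,5) = 1/28588560
Σ_t [1,5]: t=1:−1/345600 t=2:+1/13824 t=3:−1/5184 t=4:+1/13824 t=5:−1/345600 = -7/129600
(3j)²=80/7293 [(6 5 5; 0 0 0)], sign=+1
Σ_t [6,6]: t=6:+1/12441600 = 1/12441600
(3j)²=3/442 [(6 5 5; -6 5 1)], sign=+1
⇒ 4πI² = 440/3757
I = (+1)√(440/3757/(4π)) = 0.09653856
No selection rule forces the value: the integral is nonzero (none).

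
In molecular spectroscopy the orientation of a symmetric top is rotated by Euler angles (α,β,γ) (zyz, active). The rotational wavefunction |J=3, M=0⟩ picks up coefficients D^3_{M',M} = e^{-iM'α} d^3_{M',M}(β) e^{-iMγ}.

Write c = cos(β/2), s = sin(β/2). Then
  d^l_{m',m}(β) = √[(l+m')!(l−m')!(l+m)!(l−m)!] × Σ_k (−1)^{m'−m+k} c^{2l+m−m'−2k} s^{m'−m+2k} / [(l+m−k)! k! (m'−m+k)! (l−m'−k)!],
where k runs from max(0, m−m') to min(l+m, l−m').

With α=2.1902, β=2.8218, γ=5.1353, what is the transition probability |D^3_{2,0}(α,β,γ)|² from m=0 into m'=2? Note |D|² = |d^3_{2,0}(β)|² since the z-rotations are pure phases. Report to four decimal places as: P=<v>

P=0.0165

D^3_{2,0}(2.1902,2.8218,5.1353) = e^{-i·2·2.1902}·d^3_{2,0}(2.8218)·e^{-i·0·5.1353}. Compute d first:
Half-angle: c=0.159216, s=0.987244. N=√(120·1·6·6)=65.726707
The bounds max(0,m−m')=0 and min(l+m,l−m')=1 give 2 terms
  k=0: (−1)^2·65.7267/(12)·0.1592^4·0.9872^2 = +0.003430
  k=1: (−1)^3·65.7267/(12)·0.1592^2·0.9872^4 = -0.131896
d^3_{2,0}(2.8218) = +0.003430 -0.131896 = -0.128465
|D^3_{2,0}|² = |d^3_{2,0}(β)|² = (-0.128465)² = 0.016503 (the z-rotation phases have unit modulus)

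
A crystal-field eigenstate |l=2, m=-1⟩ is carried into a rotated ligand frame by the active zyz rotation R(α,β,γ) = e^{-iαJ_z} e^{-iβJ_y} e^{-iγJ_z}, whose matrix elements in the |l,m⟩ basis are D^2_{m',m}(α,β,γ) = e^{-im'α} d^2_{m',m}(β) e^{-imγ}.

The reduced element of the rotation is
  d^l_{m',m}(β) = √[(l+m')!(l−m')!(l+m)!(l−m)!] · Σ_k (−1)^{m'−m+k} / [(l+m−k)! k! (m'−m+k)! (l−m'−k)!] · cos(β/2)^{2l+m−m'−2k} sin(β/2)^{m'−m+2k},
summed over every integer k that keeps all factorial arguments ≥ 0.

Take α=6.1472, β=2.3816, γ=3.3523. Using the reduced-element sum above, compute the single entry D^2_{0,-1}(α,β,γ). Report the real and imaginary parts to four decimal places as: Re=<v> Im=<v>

Split into d^2_{0,-1}(β=2.3816) × two z-phases.
With c≡cos(β/2)=0.370917 and s≡sin(β/2)=0.928666, N=[2·2·1·6]^{1/2}=4.898979
The bounds max(0,m−m')=0 and min(l+m,l−m')=1 give 2 terms
  k=0: (−1)^1·4.8990/(2)·0.3709^3·0.9287^1 = -0.116082
  k=1: (−1)^2·4.8990/(2)·0.3709^1·0.9287^3 = +0.727664
d^2_{0,-1}(2.3816) = -0.116082 +0.727664 = +0.611582
Phases: e^{-i·(0)·6.1472}=+1.000000+0.000000i, e^{-i·(-1)·3.3523}=-0.977883-0.209152i ⇒ D=-0.598056-0.127913i

Re=-0.5981 Im=-0.1279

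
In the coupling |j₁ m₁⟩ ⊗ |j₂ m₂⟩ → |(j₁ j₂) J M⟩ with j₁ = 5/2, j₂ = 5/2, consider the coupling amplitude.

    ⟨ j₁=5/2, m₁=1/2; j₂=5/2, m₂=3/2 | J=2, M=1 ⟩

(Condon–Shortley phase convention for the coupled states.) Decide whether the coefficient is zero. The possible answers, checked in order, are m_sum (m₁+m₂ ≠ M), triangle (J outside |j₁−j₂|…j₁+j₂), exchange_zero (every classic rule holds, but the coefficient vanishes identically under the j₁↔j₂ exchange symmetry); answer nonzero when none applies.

m-sum: m₁+m₂ = 1/2+3/2 = 2, M = 1  ✗ ⇒ coefficient is 0

m_sum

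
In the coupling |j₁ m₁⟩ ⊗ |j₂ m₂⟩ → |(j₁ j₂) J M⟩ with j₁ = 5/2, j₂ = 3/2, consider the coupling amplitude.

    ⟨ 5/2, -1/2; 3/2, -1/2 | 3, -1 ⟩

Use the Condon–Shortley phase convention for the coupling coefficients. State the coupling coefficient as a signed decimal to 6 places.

√[7·1!4!2!/8! · 2!3!1!2!2!4!] = √(48/5)
  +(−1)^0/∏(0,1,3,1,1,1)! = 1/6  (running 1/6)
  +(−1)^1/∏(1,0,2,0,2,2)! = -1/8  (running 1/24)
⟨..|..⟩ = √(48/5)·(1/24) = +0.129099

+√(1/60) = +0.129099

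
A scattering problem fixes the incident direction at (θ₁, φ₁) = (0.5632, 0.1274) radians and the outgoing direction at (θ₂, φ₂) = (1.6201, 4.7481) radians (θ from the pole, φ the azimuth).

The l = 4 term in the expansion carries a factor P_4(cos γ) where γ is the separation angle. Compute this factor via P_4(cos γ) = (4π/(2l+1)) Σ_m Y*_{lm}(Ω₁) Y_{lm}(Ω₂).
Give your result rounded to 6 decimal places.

Addition theorem: P_4(cos γ) = (4π/9) Σ_m Y*_{lm}(Ω₁) Y_{lm}(Ω₂), m = −4…4:
  [-4]  conj(Y_{4,-4})(Ω₁) = +0.031387+0.017540i ; Y_{4,-4}(Ω₂) = +0.435900-0.062693i ; Δ = +0.014781+0.005678i
  [-3]  conj(Y_{4,-3})(Ω₁) = +0.149442+0.060071i ; Y_{4,-3}(Ω₂) = +0.006572+0.061110i ; Δ = -0.002689+0.009527i
  [-2]  conj(Y_{4,-2})(Ω₁) = +0.369534+0.096249i ; Y_{4,-2}(Ω₂) = +0.327201-0.023409i ; Δ = +0.123165+0.022842i
  [-1]  conj(Y_{4,-1})(Ω₁) = +0.424669+0.054398i ; Y_{4,-1}(Ω₂) = +0.002480+0.069421i ; Δ = -0.002723+0.029616i
  [+0]  conj(Y_{4,0})(Ω₁) = -0.059028-0.000000i ; Y_{4,0}(Ω₂) = +0.309670+0.000000i ; Δ = -0.018279-0.000000i
  [+1]  conj(Y_{4,1})(Ω₁) = -0.424669+0.054398i ; Y_{4,1}(Ω₂) = -0.002480+0.069421i ; Δ = -0.002723-0.029616i
  [+2]  conj(Y_{4,2})(Ω₁) = +0.369534-0.096249i ; Y_{4,2}(Ω₂) = +0.327201+0.023409i ; Δ = +0.123165-0.022842i
  [+3]  conj(Y_{4,3})(Ω₁) = -0.149442+0.060071i ; Y_{4,3}(Ω₂) = -0.006572+0.061110i ; Δ = -0.002689-0.009527i
  [+4]  conj(Y_{4,4})(Ω₁) = +0.031387-0.017540i ; Y_{4,4}(Ω₂) = +0.435900+0.062693i ; Δ = +0.014781-0.005678i
Accumulated sum +0.246789+0.000000i; after 4π/(2l+1) scaling, +0.344583+0.000000i ⇒ P_4 = 0.344583

0.344583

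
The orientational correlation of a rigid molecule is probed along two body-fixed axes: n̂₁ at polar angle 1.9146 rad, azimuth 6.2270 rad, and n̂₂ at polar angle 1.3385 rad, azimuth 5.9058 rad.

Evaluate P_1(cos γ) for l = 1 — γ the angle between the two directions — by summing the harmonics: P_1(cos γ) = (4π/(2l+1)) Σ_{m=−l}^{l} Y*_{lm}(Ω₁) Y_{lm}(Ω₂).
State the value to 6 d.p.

0.791737

Expand P_1 via completeness: Σ_{m} conj(Y_{1,m}) at Ω₁ times Y_{1,m} at Ω₂ —
  term(m=-1) = (0.103769, 0.034526)   from Y*(Ω₁)=(0.324762, -0.018266), Y(Ω₂)=(0.312555, 0.123892)
  term(m=+0) = (-0.018525, -0.000000)   from Y*(Ω₁)=(-0.164694, -0.000000), Y(Ω₂)=(0.112483, 0.000000)
  term(m=+1) = (0.103769, -0.034526)   from Y*(Ω₁)=(-0.324762, -0.018266), Y(Ω₂)=(-0.312555, 0.123892)
Accumulated sum (0.189013, 0.000000); after 4π/(2l+1) scaling, (0.791737, 0.000000) ⇒ P_1 = 0.791737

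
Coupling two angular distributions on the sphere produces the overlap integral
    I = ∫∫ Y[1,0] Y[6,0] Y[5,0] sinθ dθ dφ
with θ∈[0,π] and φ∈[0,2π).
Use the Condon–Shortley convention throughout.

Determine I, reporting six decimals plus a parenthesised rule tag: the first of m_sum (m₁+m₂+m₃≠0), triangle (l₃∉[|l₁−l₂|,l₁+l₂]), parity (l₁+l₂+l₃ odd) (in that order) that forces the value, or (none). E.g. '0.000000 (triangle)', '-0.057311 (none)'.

0.245154 (none)

m-sum 0 ✓  L=12 even ✓  5≤5≤7 ✓
Π(2lᵢ+1) = 3×13×11 = 429
triangle coeff Δ(1,6,5) = 1/858
Σ_t [1,1]: t=1:−1/14400 = -1/14400
(3j)²=6/143 [(1 6 5; 0 0 0)], sign=+1
(m-triple is (0,0,0) — same symbol as above.)
⇒ 4πI² = 108/143
I = (+1)√(108/143/(4π)) = 0.24515397
No selection rule forces the value: the integral is nonzero (none).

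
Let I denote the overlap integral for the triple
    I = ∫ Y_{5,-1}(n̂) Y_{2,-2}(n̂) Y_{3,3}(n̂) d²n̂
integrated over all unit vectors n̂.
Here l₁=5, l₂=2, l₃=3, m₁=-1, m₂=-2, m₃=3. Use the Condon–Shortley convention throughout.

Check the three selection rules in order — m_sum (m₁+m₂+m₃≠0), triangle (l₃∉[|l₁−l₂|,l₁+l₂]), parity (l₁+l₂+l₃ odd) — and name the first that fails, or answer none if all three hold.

none

Σmᵢ = 0  ✓
l₃∈[|l₁−l₂|,l₁+l₂]=[3,7], have l₃=3  ✓
Σlᵢ = 10 ⇒ even  ✓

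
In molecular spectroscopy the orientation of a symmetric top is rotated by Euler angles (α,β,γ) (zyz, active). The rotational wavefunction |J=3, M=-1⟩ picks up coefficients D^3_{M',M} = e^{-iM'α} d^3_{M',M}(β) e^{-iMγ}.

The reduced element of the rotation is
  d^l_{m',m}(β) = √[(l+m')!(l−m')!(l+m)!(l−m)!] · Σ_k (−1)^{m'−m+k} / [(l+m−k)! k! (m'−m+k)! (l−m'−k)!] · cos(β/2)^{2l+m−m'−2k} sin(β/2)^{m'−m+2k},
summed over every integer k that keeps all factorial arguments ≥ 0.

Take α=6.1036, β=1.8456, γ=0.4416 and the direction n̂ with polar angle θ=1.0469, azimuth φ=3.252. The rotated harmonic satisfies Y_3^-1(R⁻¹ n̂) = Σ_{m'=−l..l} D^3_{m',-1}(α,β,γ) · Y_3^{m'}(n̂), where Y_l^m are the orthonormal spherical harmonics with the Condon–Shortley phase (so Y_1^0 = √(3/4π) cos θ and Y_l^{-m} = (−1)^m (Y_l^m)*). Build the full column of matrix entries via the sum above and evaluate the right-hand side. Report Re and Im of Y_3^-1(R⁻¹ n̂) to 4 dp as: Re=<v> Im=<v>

Re=-0.3671 Im=0.1243

Need the full column D^3_{m',-1} for m'=−3..3 at α=6.1036, β=1.8456, γ=0.4416.
cos(β/2)=0.603590, sin(β/2)=0.797295
d^3_{-3,-1}: single k=2 term ⇒ +0.326777;  D = +0.325236-0.031698i
d^3_{-2,-1}: k∈[1..2] ⇒ +0.201990 -0.704877 = -0.502887;  D = -0.501179-0.041406i
d^3_{-1,-1}: k∈[0..2] ⇒ +0.048356 -0.674988 +0.883306 = +0.256674;  D = +0.247914+0.066485i
d^3_{0,-1}: k∈[0..2] ⇒ -0.221269 +1.158230 -0.673639 = +0.263322;  D = +0.238062+0.112540i
d^3_{1,-1}: k∈[0..2] ⇒ +0.506241 -1.177741 +0.256870 = -0.414630;  D = -0.337173-0.241314i
d^3_{2,-1}: k∈[0..1] ⇒ -0.704877 +0.614946 = -0.089931;  D = -0.062606-0.064561i
d^3_{3,-1}: single k=0 term ⇒ +0.570172;  D = +0.317430+0.473639i
Y_3^{m'}(θ=1.0469,φ=3.252) and Σ D·Y over m':
  (+0.3252-0.0317i)·(-0.2561+0.0881i)  (-0.5012-0.0414i)·(+0.3740-0.0840i)  (+0.2479+0.0665i)·(-0.0699+0.0077i)  (+0.2381+0.1125i)·(-0.3265+0.0000i)  (-0.3372-0.2413i)·(+0.0699+0.0077i)  (-0.0626-0.0646i)·(+0.3740+0.0840i)  (+0.3174+0.4736i)·(+0.2561+0.0881i)
Y_3^-1(R⁻¹ n̂) = -0.367094+0.124285i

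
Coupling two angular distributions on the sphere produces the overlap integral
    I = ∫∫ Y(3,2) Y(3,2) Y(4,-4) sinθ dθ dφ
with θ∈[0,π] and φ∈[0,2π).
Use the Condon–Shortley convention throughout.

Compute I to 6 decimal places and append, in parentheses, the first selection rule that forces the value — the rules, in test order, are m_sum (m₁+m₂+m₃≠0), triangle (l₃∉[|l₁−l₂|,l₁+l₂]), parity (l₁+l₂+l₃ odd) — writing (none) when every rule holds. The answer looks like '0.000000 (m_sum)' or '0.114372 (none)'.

0.214561 (none)

Rules hold: Σm=0, L=10 even, 0≤4≤6.
N = 7·7·9 = 441
Δ = 2!·4!·4!/11! = 1/34650
Racah Σ t=0..2: t=0:+1/72 t=1:−1/16 t=2:+1/72 = -5/144
⇒ 3j(3 3 4; 0 0 0)² = 2/77, sgn -1
Racah Σ t=1..1: t=1:−1/576 = -1/576
⇒ 3j(3 3 4; 2 2 -4)² = 5/99, sgn -1
4πI² = N·(3j₀)²·(3jₘ)² = 70/121
I = +1·√(0.578512/4π) = 0.21456131
No selection rule forces the value: the integral is nonzero (none).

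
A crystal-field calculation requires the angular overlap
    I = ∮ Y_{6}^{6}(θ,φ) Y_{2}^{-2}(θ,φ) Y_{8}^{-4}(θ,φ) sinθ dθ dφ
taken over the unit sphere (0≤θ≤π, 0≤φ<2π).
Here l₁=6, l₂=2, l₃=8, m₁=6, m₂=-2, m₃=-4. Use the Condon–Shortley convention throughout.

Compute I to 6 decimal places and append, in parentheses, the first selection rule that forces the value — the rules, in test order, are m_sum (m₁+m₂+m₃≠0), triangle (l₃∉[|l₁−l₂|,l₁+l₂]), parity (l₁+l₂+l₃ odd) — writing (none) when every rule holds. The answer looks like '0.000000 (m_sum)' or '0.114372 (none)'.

Checks pass: Σm=0; 16 even; l₃=8∈[4,8].
(2·6+1)(2·2+1)(2·8+1) = 1105
Δ: 0! 12! 4! / 17! → 1/30940
sum: t=0:+1/2073600 = 1/2073600
3j²(6 2 8; 0 0 0) = Δ·Π!·Σ² = 28/1105  (sign +1)
sum: t=0:+1/11496038400 = 1/11496038400
3j²(6 2 8; 6 -2 -4) = Δ·Π!·Σ² = 1/30940  (sign +1)
combine: 4πI² = 1105·28/1105·1/30940 = 1/1105
take √, sign +1: I = 0.00848621
No selection rule forces the value: the integral is nonzero (none).

0.008486 (none)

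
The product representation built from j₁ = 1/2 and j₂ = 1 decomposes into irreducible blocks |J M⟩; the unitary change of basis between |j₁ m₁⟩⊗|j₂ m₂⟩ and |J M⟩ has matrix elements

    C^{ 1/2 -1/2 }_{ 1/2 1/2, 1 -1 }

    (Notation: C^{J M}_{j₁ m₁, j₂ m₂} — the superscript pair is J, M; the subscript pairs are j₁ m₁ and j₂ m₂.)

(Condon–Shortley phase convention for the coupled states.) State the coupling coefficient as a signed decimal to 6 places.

+√(2/3) ≈ +0.816497

√[2·1!0!1!/3! · 1!0!0!2!0!1!] = √(2/3)
  +(−1)^0/∏(0,1,0,0,0,1)! = 1  (running 1)
⟨..|..⟩ = √(2/3)·(1) = +0.816497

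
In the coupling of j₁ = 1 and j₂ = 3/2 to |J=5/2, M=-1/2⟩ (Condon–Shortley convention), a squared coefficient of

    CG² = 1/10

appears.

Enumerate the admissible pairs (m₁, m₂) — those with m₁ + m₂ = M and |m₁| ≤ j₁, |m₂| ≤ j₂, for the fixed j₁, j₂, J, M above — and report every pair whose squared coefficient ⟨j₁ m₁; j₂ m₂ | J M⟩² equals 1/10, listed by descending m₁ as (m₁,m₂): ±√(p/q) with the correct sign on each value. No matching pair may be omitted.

Admissible pairs with m₁+m₂ = M = -1/2: (-1,1/2), (0,-1/2), (1,-3/2)
  (m₁,m₂)=(1,-3/2): CG² = 1/10, CG = +√(1/10)   ← matches the target
  (m₁,m₂)=(0,-1/2): CG² = 3/5, CG = +√(3/5)
  (m₁,m₂)=(-1,1/2): CG² = 3/10, CG = +√(3/10)
Pairs with CG² = 1/10: (1,-3/2): +√(1/10)

(1,-3/2): +√(1/10)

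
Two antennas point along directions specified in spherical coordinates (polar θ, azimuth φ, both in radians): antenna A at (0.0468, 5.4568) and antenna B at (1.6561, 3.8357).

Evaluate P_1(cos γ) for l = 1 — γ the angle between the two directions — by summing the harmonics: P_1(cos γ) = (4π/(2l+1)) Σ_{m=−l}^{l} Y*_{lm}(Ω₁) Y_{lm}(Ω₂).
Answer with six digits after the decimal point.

-0.087451

Summing Y*_{l m}(θ₁,φ₁)·Y_{l m}(θ₂,φ₂) over m ∈ [−1, 1]; prefactor 4π/(2·1+1) = 4.188790:
  m=-1: (+0.010951-0.011888i) × (-0.264590+0.220209i) = -0.000280+0.005557i  (running Σ = -0.000280+0.005557i)
  m=0: (+0.488068-0.000000i) × (-0.041629+0.000000i) = -0.020318+0.000000i  (running Σ = -0.020598+0.005557i)
  m=1: (-0.010951-0.011888i) × (+0.264590+0.220209i) = -0.000280-0.005557i  (running Σ = -0.020877+0.000000i)
Σ over m = -0.020877+0.000000i; ×(4π/3) → -0.087451+0.000000i. Real part: -0.087451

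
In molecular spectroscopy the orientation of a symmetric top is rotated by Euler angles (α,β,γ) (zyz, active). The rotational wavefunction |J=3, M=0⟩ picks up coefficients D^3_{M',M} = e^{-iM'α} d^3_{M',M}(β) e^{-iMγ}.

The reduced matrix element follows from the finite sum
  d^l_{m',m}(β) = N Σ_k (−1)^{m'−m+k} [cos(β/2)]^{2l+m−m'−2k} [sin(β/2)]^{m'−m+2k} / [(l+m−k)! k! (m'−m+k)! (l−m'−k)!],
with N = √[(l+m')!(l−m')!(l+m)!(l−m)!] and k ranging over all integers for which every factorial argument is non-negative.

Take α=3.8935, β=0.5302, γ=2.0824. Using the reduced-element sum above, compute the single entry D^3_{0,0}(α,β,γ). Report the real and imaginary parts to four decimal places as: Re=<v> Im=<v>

Re=0.3111 Im=0.0000

Split into d^3_{0,0}(β=0.5302) × two z-phases.
c=cos(0.530200/2)=0.965066, s=sin(0.530200/2)=0.262006; N=√[6·6·6·6]=36.000000
k∈{0,1,2,3} keeps every argument non-negative
  k=0: (−1)^0·36.0000/(36)·0.9651^6·0.2620^0 = +0.807873
  k=1: (−1)^1·36.0000/(4)·0.9651^4·0.2620^2 = -0.535911
  k=2: (−1)^2·36.0000/(4)·0.9651^2·0.2620^4 = +0.039500
  k=3: (−1)^3·36.0000/(36)·0.9651^0·0.2620^6 = -0.000323
d^3_{0,0}(0.5302) = +0.807873 -0.535911 +0.039500 -0.000323 = +0.311138
Attach z-rotation phases: D = e^{-i(0)(3.8935)}·(+0.311138)·e^{-i(0)(2.0824)} = +0.311138+0.000000i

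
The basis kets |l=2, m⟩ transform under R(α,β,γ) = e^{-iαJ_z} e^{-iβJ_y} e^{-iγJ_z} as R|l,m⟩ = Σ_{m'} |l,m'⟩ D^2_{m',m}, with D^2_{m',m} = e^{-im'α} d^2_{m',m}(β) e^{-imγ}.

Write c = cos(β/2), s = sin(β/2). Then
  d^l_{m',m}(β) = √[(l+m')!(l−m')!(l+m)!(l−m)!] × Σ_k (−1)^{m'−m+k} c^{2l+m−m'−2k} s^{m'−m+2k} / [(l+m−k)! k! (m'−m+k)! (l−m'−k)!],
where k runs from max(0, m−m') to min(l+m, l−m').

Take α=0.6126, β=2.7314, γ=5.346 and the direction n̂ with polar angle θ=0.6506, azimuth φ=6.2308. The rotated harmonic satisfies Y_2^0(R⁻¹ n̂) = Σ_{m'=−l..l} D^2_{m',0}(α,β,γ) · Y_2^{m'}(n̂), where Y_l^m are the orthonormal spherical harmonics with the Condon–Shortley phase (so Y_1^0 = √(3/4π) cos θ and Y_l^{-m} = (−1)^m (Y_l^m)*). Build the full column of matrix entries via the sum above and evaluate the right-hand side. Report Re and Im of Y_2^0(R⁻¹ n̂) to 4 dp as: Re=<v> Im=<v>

Re=-0.0399 Im=0.0000

Need the full column D^2_{m',0} for m'=−2..2 at α=0.6126, β=2.7314, γ=5.3460.
cos(β/2)=0.203661, sin(β/2)=0.979041
d^2_{-2,0}: single k=2 term ⇒ +0.097386;  D = +0.032990+0.091628i
d^2_{-1,0}: k∈[1..2] ⇒ +0.020258 -0.468153 = -0.447894;  D = -0.366447-0.257538i
d^2_{0,0}: k∈[0..2] ⇒ +0.001720 -0.159030 +0.918764 = +0.761455;  D = +0.761455+0.000000i
d^2_{1,0}: k∈[0..1] ⇒ -0.020258 +0.468153 = +0.447894;  D = +0.366447-0.257538i
d^2_{2,0}: single k=0 term ⇒ +0.097386;  D = +0.032990-0.091628i
Y_2^{m'}(θ=0.6506,φ=6.2308) and Σ D·Y over m':
  (+0.0330+0.0916i)·(+0.1409+0.0148i)  (-0.3664-0.2575i)·(+0.3718+0.0195i)  (+0.7615+0.0000i)·(+0.2837+0.0000i)  (+0.3664-0.2575i)·(-0.3718+0.0195i)  (+0.0330-0.0916i)·(+0.1409-0.0148i)
Y_2^0(R⁻¹ n̂) = -0.039850-0.000000i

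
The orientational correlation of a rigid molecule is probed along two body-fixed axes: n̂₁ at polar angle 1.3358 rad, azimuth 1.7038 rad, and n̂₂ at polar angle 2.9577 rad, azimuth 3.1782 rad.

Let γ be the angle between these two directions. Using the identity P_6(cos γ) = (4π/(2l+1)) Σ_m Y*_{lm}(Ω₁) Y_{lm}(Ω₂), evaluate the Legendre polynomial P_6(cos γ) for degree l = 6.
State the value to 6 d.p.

-0.056431

Expand P_6 via completeness: Σ_{m} conj(Y_{6,m}) at Ω₁ times Y_{6,m} at Ω₂ —
  m=-6: (-0.28532 - 0.29262j) × (0.00002 - 0.00000j) = -0.00001 - 0.00000j  (running Σ = -0.00001 - 0.00000j)
  m=-5: (-0.20916 + 0.26673j) × (0.00033 - 0.00006j) = -0.00005 + 0.00010j  (running Σ = -0.00006 + 0.00010j)
  m=-4: (-0.11102 - 0.06535j) × (0.00380 - 0.00056j) = -0.00046 - 0.00019j  (running Σ = -0.00052 - 0.00009j)
  m=-3: (-0.13027 + 0.30898j) × (0.02970 - 0.00328j) = -0.00286 + 0.00960j  (running Σ = -0.00338 + 0.00952j)
  m=-2: (-0.03600 - 0.00981j) × (0.15675 - 0.01150j) = -0.00576 - 0.00112j  (running Σ = -0.00913 + 0.00839j)
  m=-1: (-0.04293 + 0.32090j) × (0.50574 - 0.01852j) = -0.01577 + 0.16309j  (running Σ = -0.02490 + 0.17148j)
  m=0: (-0.01249 + 0.00000j) × (0.68633 + 0.00000j) = -0.00858 + 0.00000j  (running Σ = -0.03348 + 0.17148j)
  m=1: (0.04293 + 0.32090j) × (-0.50574 - 0.01852j) = -0.01577 - 0.16309j  (running Σ = -0.04925 + 0.00839j)
  m=2: (-0.03600 + 0.00981j) × (0.15675 + 0.01150j) = -0.00576 + 0.00112j  (running Σ = -0.05500 + 0.00952j)
  m=3: (0.13027 + 0.30898j) × (-0.02970 - 0.00328j) = -0.00286 - 0.00960j  (running Σ = -0.05786 - 0.00009j)
  m=4: (-0.11102 + 0.06535j) × (0.00380 + 0.00056j) = -0.00046 + 0.00019j  (running Σ = -0.05832 + 0.00010j)
  m=5: (0.20916 + 0.26673j) × (-0.00033 - 0.00006j) = -0.00005 - 0.00010j  (running Σ = -0.05837 - 0.00000j)
  m=6: (-0.28532 + 0.29262j) × (0.00002 + 0.00000j) = -0.00001 + 0.00000j  (running Σ = -0.05838 - 0.00000j)
Accumulated sum -0.05838 - 0.00000j; after 4π/(2l+1) scaling, -0.05643 - 0.00000j ⇒ P_6 = -0.056431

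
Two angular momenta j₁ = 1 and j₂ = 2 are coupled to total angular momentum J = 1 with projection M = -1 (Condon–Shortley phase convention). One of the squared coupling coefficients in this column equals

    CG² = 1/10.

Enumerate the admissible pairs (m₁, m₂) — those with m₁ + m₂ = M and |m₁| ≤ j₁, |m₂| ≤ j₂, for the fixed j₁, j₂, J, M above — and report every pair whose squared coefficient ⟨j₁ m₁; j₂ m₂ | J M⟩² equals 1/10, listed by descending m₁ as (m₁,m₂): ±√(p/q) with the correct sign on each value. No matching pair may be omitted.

Admissible pairs with m₁+m₂ = M = -1: (-1,0), (0,-1), (1,-2)
  (m₁,m₂)=(1,-2): CG² = 3/5, CG = +√(3/5)
  (m₁,m₂)=(0,-1): CG² = 3/10, CG = −√(3/10)
  (m₁,m₂)=(-1,0): CG² = 1/10, CG = +√(1/10)   ← matches the target
Pairs with CG² = 1/10: (-1,0): +√(1/10)

(-1,0): +√(1/10)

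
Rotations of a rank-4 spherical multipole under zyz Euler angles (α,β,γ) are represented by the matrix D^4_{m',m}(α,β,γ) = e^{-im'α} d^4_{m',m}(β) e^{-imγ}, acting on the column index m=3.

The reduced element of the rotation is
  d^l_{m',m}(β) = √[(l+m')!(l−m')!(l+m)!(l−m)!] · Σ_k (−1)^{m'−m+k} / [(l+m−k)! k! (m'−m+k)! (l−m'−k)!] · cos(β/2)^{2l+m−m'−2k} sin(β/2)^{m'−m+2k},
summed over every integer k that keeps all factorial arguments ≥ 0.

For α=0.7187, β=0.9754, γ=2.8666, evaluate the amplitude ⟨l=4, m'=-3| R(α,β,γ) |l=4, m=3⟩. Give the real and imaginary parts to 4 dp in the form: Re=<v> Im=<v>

Re=0.0548 Im=-0.0089

D^4_{-3,3}(0.7187,0.9754,2.8666) = e^{-i·-3·0.7187}·d^4_{-3,3}(0.9754)·e^{-i·3·2.8666}. Compute d first:
c=cos(0.975400/2)=0.883413, s=sin(0.975400/2)=0.468595; N=√[1·5040·5040·1]=5040.000000
k: max(0,(3)−(-3))=6 … min(4+(3),4−(-3))=7
  k=6: (−1)^0·5040.0000/(720)·0.8834^2·0.4686^6 = +0.057838
  k=7: (−1)^1·5040.0000/(5040)·0.8834^0·0.4686^8 = -0.002325
d^4_{-3,3}(0.9754) = +0.057838 -0.002325 = +0.055513
Phases: e^{-i·(-3)·0.7187}=-0.552453+0.833544i, e^{-i·(3)·2.8666}=-0.678573-0.734533i ⇒ D=+0.054800-0.008872i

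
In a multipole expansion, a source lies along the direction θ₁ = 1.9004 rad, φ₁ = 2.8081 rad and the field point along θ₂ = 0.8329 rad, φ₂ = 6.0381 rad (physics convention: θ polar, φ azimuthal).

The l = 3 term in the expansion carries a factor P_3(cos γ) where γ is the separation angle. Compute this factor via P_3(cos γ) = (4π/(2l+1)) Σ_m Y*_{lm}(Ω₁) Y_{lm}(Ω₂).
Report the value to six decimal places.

-0.542968

Summing Y*_{l m}(θ₁,φ₁)·Y_{l m}(θ₂,φ₂) over m ∈ [−3, 3]; prefactor 4π/(2·3+1) = 1.795196:
  [-3]  conj(Y_{3,-3})(Ω₁) = -0.190806+0.297475i ; Y_{3,-3}(Ω₂) = +0.125333+0.113355i ; Δ = -0.057635+0.015655i
  [-2]  conj(Y_{3,-2})(Ω₁) = -0.232667+0.183192i ; Y_{3,-2}(Ω₂) = +0.332054+0.177187i ; Δ = -0.109717+0.019604i
  [-1]  conj(Y_{3,-1})(Ω₁) = +0.137590-0.047666i ; Y_{3,-1}(Ω₂) = +0.292944+0.073269i ; Δ = +0.043799-0.003882i
  [+0]  conj(Y_{3,0})(Ω₁) = +0.299088-0.000000i ; Y_{3,0}(Ω₂) = -0.185061+0.000000i ; Δ = -0.055349+0.000000i
  [+1]  conj(Y_{3,1})(Ω₁) = -0.137590-0.047666i ; Y_{3,1}(Ω₂) = -0.292944+0.073269i ; Δ = +0.043799+0.003882i
  [+2]  conj(Y_{3,2})(Ω₁) = -0.232667-0.183192i ; Y_{3,2}(Ω₂) = +0.332054-0.177187i ; Δ = -0.109717-0.019604i
  [+3]  conj(Y_{3,3})(Ω₁) = +0.190806+0.297475i ; Y_{3,3}(Ω₂) = -0.125333+0.113355i ; Δ = -0.057635-0.015655i
Accumulated sum -0.302456-0.000000i; after 4π/(2l+1) scaling, -0.542968-0.000000i ⇒ P_3 = -0.542968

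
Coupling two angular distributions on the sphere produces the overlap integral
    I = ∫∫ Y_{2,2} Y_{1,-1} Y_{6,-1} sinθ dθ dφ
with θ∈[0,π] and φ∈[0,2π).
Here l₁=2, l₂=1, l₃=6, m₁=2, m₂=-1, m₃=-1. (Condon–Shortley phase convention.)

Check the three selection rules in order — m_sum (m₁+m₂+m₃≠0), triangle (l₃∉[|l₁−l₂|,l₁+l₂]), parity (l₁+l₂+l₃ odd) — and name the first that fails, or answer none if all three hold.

triangle

m₁+m₂+m₃ = 2 − 1 − 1 = 0  ✓
triangle: need |l₁−l₂| ≤ l₃ ≤ l₁+l₂ = [1,3]; l₃=6 is outside  ✗
parity: l₁+l₂+l₃ = 9 is odd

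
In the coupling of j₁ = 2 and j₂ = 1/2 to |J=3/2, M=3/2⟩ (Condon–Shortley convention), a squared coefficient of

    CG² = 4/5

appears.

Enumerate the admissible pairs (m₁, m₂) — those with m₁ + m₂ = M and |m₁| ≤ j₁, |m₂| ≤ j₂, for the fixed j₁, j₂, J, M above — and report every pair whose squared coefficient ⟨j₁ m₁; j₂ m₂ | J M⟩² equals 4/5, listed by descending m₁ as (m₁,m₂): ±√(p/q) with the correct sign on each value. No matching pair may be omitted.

(2,-1/2): +√(4/5)

Admissible pairs with m₁+m₂ = M = 3/2: (1,1/2), (2,-1/2)
  (m₁,m₂)=(2,-1/2): CG² = 4/5, CG = +√(4/5)   ← matches the target
  (m₁,m₂)=(1,1/2): CG² = 1/5, CG = −√(1/5)
Pairs with CG² = 4/5: (2,-1/2): +√(4/5)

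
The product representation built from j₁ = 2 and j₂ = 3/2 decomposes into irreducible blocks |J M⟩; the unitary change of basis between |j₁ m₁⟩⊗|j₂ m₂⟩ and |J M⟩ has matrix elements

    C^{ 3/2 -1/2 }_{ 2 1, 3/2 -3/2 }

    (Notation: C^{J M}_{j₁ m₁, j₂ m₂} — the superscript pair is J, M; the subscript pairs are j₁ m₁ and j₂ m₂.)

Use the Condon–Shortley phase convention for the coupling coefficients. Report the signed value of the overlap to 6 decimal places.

triangle: 2!·2!·1!/6! = 4/720
(j±m)!: 3!·1!·0!·3!·1!·2! = 72
prefactor² = (2J+1)·Δ·N² = 8/5
  k=0: +1/(0!·2!·1!·0!·1!·1!) = 1/2
Σ = 1/2  ⇒  CG² = 8/5·(1/2)² = 2/5
CG = +√(2/5) = +0.632456

+√(2/5) = +0.632456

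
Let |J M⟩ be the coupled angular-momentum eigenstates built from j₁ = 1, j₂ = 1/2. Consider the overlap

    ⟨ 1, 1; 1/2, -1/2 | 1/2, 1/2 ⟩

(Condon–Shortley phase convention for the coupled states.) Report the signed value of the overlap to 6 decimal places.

j₁+j₂−J=1  J+j₁−j₂=1  J−j₁+j₂=0  j₁+j₂+J+1=3
(j₁±m₁, j₂±m₂, J±M) = (2,0,0,1,1,0)
P² = 2/3
sum k=0..0:
  [0] +1/1 = 1
S = 1
C² = P²·S² = 2/3 ; C = +0.816497

+0.816497  (= +√(2/3))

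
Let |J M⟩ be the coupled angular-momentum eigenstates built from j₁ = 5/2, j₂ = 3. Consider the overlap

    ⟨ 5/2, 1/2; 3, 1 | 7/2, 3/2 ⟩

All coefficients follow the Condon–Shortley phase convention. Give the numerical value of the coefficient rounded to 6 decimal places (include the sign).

j₁+j₂−J=2  J+j₁−j₂=3  J−j₁+j₂=4  j₁+j₂+J+1=10
(j₁±m₁, j₂±m₂, J±M) = (3,2,4,2,5,2)
P² = 3072/35
sum k=0..2:
  [0] +1/96 = 1/96
  [1] −1/12 = -1/12
  [2] +1/48 = 1/48
S = -5/96
C² = P²·S² = 5/21 ; C = -0.487950

−√(5/21) = -0.487950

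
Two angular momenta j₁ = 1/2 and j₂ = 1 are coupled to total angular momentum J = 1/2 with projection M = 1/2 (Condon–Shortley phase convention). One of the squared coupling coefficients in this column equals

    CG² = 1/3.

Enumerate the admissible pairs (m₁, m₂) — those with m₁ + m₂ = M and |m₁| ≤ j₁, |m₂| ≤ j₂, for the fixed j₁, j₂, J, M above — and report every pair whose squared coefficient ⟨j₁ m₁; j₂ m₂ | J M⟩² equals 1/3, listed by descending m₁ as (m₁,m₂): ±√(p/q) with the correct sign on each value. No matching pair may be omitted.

(1/2,0): +√(1/3)

Admissible pairs with m₁+m₂ = M = 1/2: (-1/2,1), (1/2,0)
  (m₁,m₂)=(1/2,0): CG² = 1/3, CG = +√(1/3)   ← matches the target
  (m₁,m₂)=(-1/2,1): CG² = 2/3, CG = −√(2/3)
Pairs with CG² = 1/3: (1/2,0): +√(1/3)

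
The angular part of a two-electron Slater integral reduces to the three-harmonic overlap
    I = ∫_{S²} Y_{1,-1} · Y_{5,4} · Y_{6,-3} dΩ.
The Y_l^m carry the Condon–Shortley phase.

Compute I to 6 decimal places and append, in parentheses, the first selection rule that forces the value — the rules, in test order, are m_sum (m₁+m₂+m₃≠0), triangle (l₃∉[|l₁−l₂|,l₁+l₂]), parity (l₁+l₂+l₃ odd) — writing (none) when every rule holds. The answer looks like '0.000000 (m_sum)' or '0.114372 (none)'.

-0.070770 (none)

m-sum 0 ✓  L=12 even ✓  4≤6≤6 ✓
Π(2lᵢ+1) = 3×11×13 = 429
triangle coeff Δ(1,5,6) = 1/858
Σ_t [0,0]: t=0:+1/14400 = 1/14400
(3j)²=6/143 [(1 5 6; 0 0 0)], sign=+1
Σ_t [0,0]: t=0:+1/725760 = 1/725760
(3j)²=1/286 [(1 5 6; -1 4 -3)], sign=-1
⇒ 4πI² = 9/143
I = (-1)√(9/143/(4π)) = -0.07076985
No selection rule forces the value: the integral is nonzero (none).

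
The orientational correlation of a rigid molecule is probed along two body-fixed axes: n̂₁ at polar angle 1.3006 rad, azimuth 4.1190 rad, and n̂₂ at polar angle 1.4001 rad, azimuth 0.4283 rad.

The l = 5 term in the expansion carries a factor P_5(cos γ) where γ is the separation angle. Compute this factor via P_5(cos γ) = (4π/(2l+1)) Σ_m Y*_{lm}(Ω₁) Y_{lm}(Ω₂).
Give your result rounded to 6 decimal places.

0.419696

Addition theorem: P_5(cos γ) = (4π/11) Σ_m Y*_{lm}(Ω₁) Y_{lm}(Ω₂), m = −5…5:
  term(m=-5) = +0.153551-0.064208i   from Y*(Ω₁)=-0.067042+0.379958i, Y(Ω₂)=-0.233037-0.363008i
  term(m=-4) = -0.046532+0.064410i   from Y*(Ω₁)=-0.243064-0.234767i, Y(Ω₂)=-0.033371-0.232758i
  term(m=-3) = +0.002082-0.027149i   from Y*(Ω₁)=-0.108666+0.023090i, Y(Ω₂)=-0.069122+0.235150i
  term(m=-2) = +0.038400+0.075115i   from Y*(Ω₁)=+0.123761-0.306279i, Y(Ω₂)=-0.167276+0.192969i
  term(m=-1) = -0.005564-0.003405i   from Y*(Ω₁)=-0.018838-0.027930i, Y(Ω₂)=+0.176149-0.080424i
  term(m=+0) = +0.083509+0.000000i   from Y*(Ω₁)=+0.322545-0.000000i, Y(Ω₂)=+0.258908+0.000000i
  term(m=+1) = -0.005564+0.003405i   from Y*(Ω₁)=+0.018838-0.027930i, Y(Ω₂)=-0.176149-0.080424i
  term(m=+2) = +0.038400-0.075115i   from Y*(Ω₁)=+0.123761+0.306279i, Y(Ω₂)=-0.167276-0.192969i
  term(m=+3) = +0.002082+0.027149i   from Y*(Ω₁)=+0.108666+0.023090i, Y(Ω₂)=+0.069122+0.235150i
  term(m=+4) = -0.046532-0.064410i   from Y*(Ω₁)=-0.243064+0.234767i, Y(Ω₂)=-0.033371+0.232758i
  term(m=+5) = +0.153551+0.064208i   from Y*(Ω₁)=+0.067042+0.379958i, Y(Ω₂)=+0.233037-0.363008i
Total Σ_m = +0.367381+0.000000i. Multiply by 1.142397: +0.419696+0.000000i. P_5(cos γ) = 0.419696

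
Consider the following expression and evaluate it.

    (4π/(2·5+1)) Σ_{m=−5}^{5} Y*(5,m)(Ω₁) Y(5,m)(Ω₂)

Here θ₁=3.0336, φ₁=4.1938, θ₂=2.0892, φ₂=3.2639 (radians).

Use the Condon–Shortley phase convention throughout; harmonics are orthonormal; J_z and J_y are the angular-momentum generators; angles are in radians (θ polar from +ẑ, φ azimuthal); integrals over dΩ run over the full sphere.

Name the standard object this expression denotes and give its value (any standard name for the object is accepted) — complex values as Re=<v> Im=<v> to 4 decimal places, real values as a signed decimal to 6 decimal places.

This sum is the spherical-harmonic addition theorem: it equals the Legendre polynomial P_l(cos γ) of the angle γ between the two directions.
Expand P_5 via completeness: Σ_{m} conj(Y_{5,m}) at Ω₁ times Y_{5,m} at Ω₂ —
  term(m=-5) = -0.00000 - 0.00000j   from Y*(Ω₁)=-0.00000 + 0.00001j, Y(Ω₂)=-0.18790 + 0.13176j
  term(m=-4) = -0.00007 - 0.00004j   from Y*(Ω₁)=0.00010 + 0.00017j, Y(Ω₂)=-0.36542 + 0.19455j
  term(m=-3) = -0.00088 + 0.00032j   from Y*(Ω₁)=0.00342 + 0.00005j, Y(Ω₂)=-0.25599 + 0.09838j
  term(m=-2) = 0.00183 - 0.00615j   from Y*(Ω₁)=0.01957 - 0.03312j, Y(Ω₂)=0.16195 - 0.04043j
  term(m=-1) = -0.05164 - 0.06923j   from Y*(Ω₁)=-0.13137 - 0.23019j, Y(Ω₂)=0.32344 - 0.03976j
  term(m=+0) = 0.07989 + 0.00000j   from Y*(Ω₁)=-0.85550 + 0.00000j, Y(Ω₂)=-0.09338 + 0.00000j
  term(m=+1) = -0.05164 + 0.06923j   from Y*(Ω₁)=0.13137 - 0.23019j, Y(Ω₂)=-0.32344 - 0.03976j
  term(m=+2) = 0.00183 + 0.00615j   from Y*(Ω₁)=0.01957 + 0.03312j, Y(Ω₂)=0.16195 + 0.04043j
  term(m=+3) = -0.00088 - 0.00032j   from Y*(Ω₁)=-0.00342 + 0.00005j, Y(Ω₂)=0.25599 + 0.09838j
  term(m=+4) = -0.00007 + 0.00004j   from Y*(Ω₁)=0.00010 - 0.00017j, Y(Ω₂)=-0.36542 - 0.19455j
  term(m=+5) = -0.00000 + 0.00000j   from Y*(Ω₁)=0.00000 + 0.00001j, Y(Ω₂)=0.18790 + 0.13176j
Σ over m = -0.02163 - 0.00000j; ×(4π/11) → -0.02471 - 0.00000j. Real part: -0.024714

Legendre polynomial (addition theorem), -0.024714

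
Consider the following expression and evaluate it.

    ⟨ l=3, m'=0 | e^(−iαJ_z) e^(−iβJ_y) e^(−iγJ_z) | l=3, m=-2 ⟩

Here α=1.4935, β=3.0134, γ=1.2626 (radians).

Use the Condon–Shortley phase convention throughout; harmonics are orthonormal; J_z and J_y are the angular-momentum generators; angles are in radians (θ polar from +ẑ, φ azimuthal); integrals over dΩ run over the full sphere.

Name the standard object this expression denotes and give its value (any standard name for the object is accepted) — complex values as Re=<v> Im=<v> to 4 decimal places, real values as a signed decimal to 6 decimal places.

This is a Wigner D-matrix element — the rotation-matrix element ⟨l m'| R(α,β,γ) |l m⟩ in the angular-momentum basis.
Split into d^3_{0,-2}(β=3.0134) × two z-phases.
With c≡cos(β/2)=0.064052 and s≡sin(β/2)=0.997947, N=[6·6·1·120]^{1/2}=65.726707
Admissible k: 0..1 (factorial args all ≥0)
  k=0: (−1)^2·65.7267/(12)·0.0641^4·0.9979^2 = +0.000092
  k=1: (−1)^3·65.7267/(12)·0.0641^2·0.9979^4 = -0.022287
d^3_{0,-2}(3.0134) = +0.000092 -0.022287 = -0.022196
Phases: e^{-i·(0)·1.4935}=+1.000000+0.000000i, e^{-i·(-2)·1.2626}=-0.815969+0.578095i ⇒ D=+0.018111-0.012831i

Wigner D-matrix element, Re=0.0181 Im=-0.0128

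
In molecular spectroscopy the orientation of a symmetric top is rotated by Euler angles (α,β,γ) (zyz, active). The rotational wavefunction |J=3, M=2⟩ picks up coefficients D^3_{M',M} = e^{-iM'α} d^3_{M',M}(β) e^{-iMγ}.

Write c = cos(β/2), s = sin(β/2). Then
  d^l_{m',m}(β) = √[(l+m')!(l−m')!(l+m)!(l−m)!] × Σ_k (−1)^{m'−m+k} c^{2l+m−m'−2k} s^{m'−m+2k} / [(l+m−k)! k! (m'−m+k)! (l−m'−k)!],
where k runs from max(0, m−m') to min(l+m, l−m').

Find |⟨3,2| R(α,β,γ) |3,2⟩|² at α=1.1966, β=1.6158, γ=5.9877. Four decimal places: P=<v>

P=0.2370

D^3_{2,2}(1.1966,1.6158,5.9877) = e^{-i·2·1.1966}·d^3_{2,2}(1.6158)·e^{-i·2·5.9877}. Compute d first:
Half-angle: c=0.691018, s=0.722838. N=√(120·1·120·1)=120.000000
The bounds max(0,m−m')=0 and min(l+m,l−m')=1 give 2 terms
  k=0: (−1)^0·120.0000/(120)·0.6910^6·0.7228^0 = +0.108877
  k=1: (−1)^1·120.0000/(24)·0.6910^4·0.7228^2 = -0.595674
d^3_{2,2}(1.6158) = +0.108877 -0.595674 = -0.486797
|D^3_{2,2}|² = |d^3_{2,2}(β)|² = (-0.486797)² = 0.236972 (the z-rotation phases have unit modulus)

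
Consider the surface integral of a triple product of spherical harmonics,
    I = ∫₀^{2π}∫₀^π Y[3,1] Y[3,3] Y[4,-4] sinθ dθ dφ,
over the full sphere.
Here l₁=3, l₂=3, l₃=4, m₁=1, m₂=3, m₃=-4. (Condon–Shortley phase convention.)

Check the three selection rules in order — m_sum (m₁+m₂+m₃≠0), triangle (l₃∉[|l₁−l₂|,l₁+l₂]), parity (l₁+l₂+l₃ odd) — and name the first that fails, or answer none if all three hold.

m₁+m₂+m₃ = 1 + 3 − 4 = 0  ✓
triangle: |3−3|=0 ≤ l₃=4 ≤ 3+3=6  ✓
parity: l₁+l₂+l₃ = 10 is even  ✓

none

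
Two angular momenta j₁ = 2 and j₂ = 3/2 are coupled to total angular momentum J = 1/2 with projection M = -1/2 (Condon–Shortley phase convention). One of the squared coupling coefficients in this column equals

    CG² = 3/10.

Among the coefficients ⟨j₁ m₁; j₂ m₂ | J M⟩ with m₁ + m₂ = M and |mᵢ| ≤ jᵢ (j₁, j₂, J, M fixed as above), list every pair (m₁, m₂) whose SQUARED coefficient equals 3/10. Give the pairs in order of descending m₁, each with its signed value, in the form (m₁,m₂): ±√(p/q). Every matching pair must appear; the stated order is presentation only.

Admissible pairs with m₁+m₂ = M = -1/2: (-2,3/2), (-1,1/2), (0,-1/2), (1,-3/2)
  (m₁,m₂)=(1,-3/2): CG² = 1/10, CG = +√(1/10)
  (m₁,m₂)=(0,-1/2): CG² = 1/5, CG = −√(1/5)
  (m₁,m₂)=(-1,1/2): CG² = 3/10, CG = +√(3/10)   ← matches the target
  (m₁,m₂)=(-2,3/2): CG² = 2/5, CG = −√(2/5)
Pairs with CG² = 3/10: (-1,1/2): +√(3/10)

(-1,1/2): +√(3/10)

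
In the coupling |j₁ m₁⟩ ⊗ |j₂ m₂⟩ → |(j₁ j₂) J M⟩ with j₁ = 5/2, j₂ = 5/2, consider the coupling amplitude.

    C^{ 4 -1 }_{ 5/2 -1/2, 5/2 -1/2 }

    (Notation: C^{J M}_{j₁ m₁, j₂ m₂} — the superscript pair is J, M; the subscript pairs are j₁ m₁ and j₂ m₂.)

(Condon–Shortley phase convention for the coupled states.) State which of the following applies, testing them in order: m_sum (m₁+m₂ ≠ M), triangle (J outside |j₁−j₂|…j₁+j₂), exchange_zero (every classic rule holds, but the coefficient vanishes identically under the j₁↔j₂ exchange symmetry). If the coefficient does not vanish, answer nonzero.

exchange_zero

m-sum: m₁+m₂ = -1/2+(-1/2) = -1, M = -1  ✓
triangle: |j₁−j₂| = 0 ≤ J = 4 ≤ j₁+j₂ = 5  ✓
exchange: j₁=j₂ and m₁=m₂, and (−1)^(j₁+j₂−J) = (−1)^1 = −1 forces ⟨j₁m₁;j₂m₂|JM⟩ = −⟨j₂m₂;j₁m₁|JM⟩ = −⟨j₁m₁;j₂m₂|JM⟩ ⇒ the coefficient vanishes identically
Racah sum check: Σ_k collapses to 0 ⇒ CG = 0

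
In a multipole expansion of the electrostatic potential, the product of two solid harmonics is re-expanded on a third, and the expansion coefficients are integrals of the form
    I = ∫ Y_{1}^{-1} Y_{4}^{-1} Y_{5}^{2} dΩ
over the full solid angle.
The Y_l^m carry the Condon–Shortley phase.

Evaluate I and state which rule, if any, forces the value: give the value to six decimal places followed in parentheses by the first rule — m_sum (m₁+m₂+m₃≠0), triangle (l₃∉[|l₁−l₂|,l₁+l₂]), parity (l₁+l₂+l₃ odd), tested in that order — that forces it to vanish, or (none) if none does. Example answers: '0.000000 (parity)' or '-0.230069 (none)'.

0.225034 (none)

m-sum 0 ✓  L=10 even ✓  3≤5≤5 ✓
Π(2lᵢ+1) = 3×9×11 = 297
triangle coeff Δ(1,4,5) = 1/495
Σ_t [0,0]: t=0:+1/576 = 1/576
(3j)²=5/99 [(1 4 5; 0 0 0)], sign=-1
Σ_t [0,0]: t=0:+1/1440 = 1/1440
(3j)²=7/165 [(1 4 5; -1 -1 2)], sign=-1
⇒ 4πI² = 7/11
I = (+1)√(7/11/(4π)) = 0.22503380
No selection rule forces the value: the integral is nonzero (none).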